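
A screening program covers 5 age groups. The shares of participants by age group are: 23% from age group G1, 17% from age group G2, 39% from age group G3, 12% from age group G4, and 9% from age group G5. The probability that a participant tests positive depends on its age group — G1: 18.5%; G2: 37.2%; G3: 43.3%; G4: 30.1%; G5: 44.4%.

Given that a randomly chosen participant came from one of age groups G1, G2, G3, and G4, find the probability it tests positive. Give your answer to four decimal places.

P(T|S) ≈ 0.3415

Let S = {G1, G2, G3, G4}.
P(S) = 0.23 + 0.17 + 0.39 + 0.12 = 0.91.
P(T ∩ S) = 0.185·0.23 + 0.372·0.17 + 0.433·0.39 + 0.301·0.12 = 0.04255 + 0.06324 + 0.16887 + 0.03612 = 0.31078.
P(T | S) = 0.31078 / 0.91 = 0.341516…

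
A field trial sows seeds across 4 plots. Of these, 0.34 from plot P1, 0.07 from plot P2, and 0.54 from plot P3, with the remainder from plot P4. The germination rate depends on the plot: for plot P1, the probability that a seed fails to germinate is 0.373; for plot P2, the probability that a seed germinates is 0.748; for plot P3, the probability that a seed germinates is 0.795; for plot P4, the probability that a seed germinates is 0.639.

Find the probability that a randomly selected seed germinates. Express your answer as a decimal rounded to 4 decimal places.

P(P4) = 1 − (0.34 + 0.07 + 0.54) = 0.05.
P(G|P1) = 1 − 0.373 = 0.627.
P(G) = P(G|P1)·P(P1) + P(G|P2)·P(P2) + P(G|P3)·P(P3) + P(G|P4)·P(P4)
      = 0.627·0.34 + 0.748·0.07 + 0.795·0.54 + 0.639·0.05
      = 0.21318 + 0.05236 + 0.4293 + 0.03195 = 0.72679

P(G) ≈ 0.7268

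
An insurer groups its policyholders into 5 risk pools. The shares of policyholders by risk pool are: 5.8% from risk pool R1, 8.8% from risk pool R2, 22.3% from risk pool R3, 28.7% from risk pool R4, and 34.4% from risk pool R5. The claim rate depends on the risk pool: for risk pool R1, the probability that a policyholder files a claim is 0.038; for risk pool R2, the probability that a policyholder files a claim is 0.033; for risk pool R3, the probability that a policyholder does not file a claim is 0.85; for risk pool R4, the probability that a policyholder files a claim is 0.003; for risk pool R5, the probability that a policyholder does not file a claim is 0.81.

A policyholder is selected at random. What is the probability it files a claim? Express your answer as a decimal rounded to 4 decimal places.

0.1048

P(C|R3) = 1 − 0.85 = 0.15.
P(C|R5) = 1 − 0.81 = 0.19.
P(C) = P(C|R1)·P(R1) + P(C|R2)·P(R2) + P(C|R3)·P(R3) + P(C|R4)·P(R4) + P(C|R5)·P(R5)
      = 0.038·0.058 + 0.033·0.088 + 0.15·0.223 + 0.003·0.287 + 0.19·0.344
      = 0.002204 + 0.002904 + 0.03345 + 0.000861 + 0.06536 = 0.104779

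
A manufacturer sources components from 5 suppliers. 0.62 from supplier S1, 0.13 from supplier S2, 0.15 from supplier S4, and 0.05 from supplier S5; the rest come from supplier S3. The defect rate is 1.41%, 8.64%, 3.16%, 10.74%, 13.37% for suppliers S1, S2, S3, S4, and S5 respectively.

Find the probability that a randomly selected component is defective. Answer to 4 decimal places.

P(S3) = 1 − (0.62 + 0.13 + 0.15 + 0.05) = 0.05.
P(D) = P(D|S1)·P(S1) + P(D|S2)·P(S2) + P(D|S3)·P(S3) + P(D|S4)·P(S4) + P(D|S5)·P(S5)
      = 0.0141·0.62 + 0.0864·0.13 + 0.0316·0.05 + 0.1074·0.15 + 0.1337·0.05
      = 0.008742 + 0.011232 + 0.00158 + 0.01611 + 0.006685 = 0.044349

P(D) ≈ 0.0443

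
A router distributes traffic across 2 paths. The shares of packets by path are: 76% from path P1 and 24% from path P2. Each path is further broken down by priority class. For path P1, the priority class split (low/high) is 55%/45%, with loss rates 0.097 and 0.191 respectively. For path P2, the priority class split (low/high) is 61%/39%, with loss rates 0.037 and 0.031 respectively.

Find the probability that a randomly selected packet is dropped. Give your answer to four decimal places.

P(L|P1) = 0.55·0.097 + 0.45·0.191 = 0.05335 + 0.08595 = 0.1393
P(L|P2) = 0.61·0.037 + 0.39·0.031 = 0.02257 + 0.01209 = 0.03466
Then overall,
P(L) = 0.76·0.1393 + 0.24·0.03466
      = 0.105868 + 0.0083184 = 0.1141864

P(L) ≈ 0.1142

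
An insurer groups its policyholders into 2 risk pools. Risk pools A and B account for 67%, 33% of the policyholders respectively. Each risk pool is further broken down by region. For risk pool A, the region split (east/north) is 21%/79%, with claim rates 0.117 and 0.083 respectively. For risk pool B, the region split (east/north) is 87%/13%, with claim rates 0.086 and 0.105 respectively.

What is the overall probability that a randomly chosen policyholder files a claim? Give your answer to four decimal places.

P(C) ≈ 0.0896

P(C|A) = 0.21·0.117 + 0.79·0.083 = 0.02457 + 0.06557 = 0.09014
P(C|B) = 0.87·0.086 + 0.13·0.105 = 0.07482 + 0.01365 = 0.08847
By total probability over the outer partition,
P(C) = 0.67·0.09014 + 0.33·0.08847
      = 0.0603938 + 0.0291951 = 0.0895889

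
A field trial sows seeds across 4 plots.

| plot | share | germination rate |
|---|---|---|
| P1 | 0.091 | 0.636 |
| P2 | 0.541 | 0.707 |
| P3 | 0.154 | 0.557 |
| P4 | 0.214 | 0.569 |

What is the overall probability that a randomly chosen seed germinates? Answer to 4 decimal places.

P(G) = P(G|P1)·P(P1) + P(G|P2)·P(P2) + P(G|P3)·P(P3) + P(G|P4)·P(P4)
      = 0.636·0.091 + 0.707·0.541 + 0.557·0.154 + 0.569·0.214
      = 0.057876 + 0.382487 + 0.085778 + 0.121766 = 0.647907

0.6479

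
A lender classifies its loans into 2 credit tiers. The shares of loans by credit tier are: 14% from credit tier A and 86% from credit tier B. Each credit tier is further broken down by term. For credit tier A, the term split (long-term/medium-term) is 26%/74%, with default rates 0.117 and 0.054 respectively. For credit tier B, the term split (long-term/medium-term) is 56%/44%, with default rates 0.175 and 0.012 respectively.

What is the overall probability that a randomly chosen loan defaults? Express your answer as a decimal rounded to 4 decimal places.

P(D) ≈ 0.0987

P(D|A) = 0.26·0.117 + 0.74·0.054 = 0.03042 + 0.03996 = 0.07038
P(D|B) = 0.56·0.175 + 0.44·0.012 = 0.098 + 0.00528 = 0.10328
Then overall,
P(D) = 0.14·0.07038 + 0.86·0.10328
      = 0.0098532 + 0.0888208 = 0.098674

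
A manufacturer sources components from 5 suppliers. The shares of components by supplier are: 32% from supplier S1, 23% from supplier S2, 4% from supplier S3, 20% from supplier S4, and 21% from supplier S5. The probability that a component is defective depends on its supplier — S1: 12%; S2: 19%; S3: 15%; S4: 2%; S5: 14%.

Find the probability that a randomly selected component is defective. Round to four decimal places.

P(D) ≈ 0.1215

Summing over the partition,
P(D) = P(D|S1)·P(S1) + P(D|S2)·P(S2) + P(D|S3)·P(S3) + P(D|S4)·P(S4) + P(D|S5)·P(S5)
      = 0.12·0.32 + 0.19·0.23 + 0.15·0.04 + 0.02·0.2 + 0.14·0.21
      = 0.0384 + 0.0437 + 0.006 + 0.004 + 0.0294 = 0.1215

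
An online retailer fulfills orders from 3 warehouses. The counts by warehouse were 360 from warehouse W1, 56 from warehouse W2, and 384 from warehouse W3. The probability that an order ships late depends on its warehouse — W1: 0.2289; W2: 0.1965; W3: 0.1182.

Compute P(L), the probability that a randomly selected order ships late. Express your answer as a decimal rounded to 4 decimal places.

Total: 360 + 56 + 384 = 800.
P(W1) = 360/800 = 0.45. P(W2) = 56/800 = 0.07. P(W3) = 384/800 = 0.48.
P(L) = P(L|W1)·P(W1) + P(L|W2)·P(W2) + P(L|W3)·P(W3)
      = 0.2289·0.45 + 0.1965·0.07 + 0.1182·0.48
      = 0.103005 + 0.013755 + 0.056736 = 0.173496

0.1735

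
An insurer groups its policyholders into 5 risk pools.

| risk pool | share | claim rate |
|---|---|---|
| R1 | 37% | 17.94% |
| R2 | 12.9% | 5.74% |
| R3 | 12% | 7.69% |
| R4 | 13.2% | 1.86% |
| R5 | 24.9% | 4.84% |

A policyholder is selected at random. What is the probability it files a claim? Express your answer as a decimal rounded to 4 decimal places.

0.0975

Using total probability over the partition,
P(C) = P(C|R1)·P(R1) + P(C|R2)·P(R2) + P(C|R3)·P(R3) + P(C|R4)·P(R4) + P(C|R5)·P(R5)
      = 0.1794·0.37 + 0.0574·0.129 + 0.0769·0.12 + 0.0186·0.132 + 0.0484·0.249
      = 0.066378 + 0.0074046 + 0.009228 + 0.0024552 + 0.0120516 = 0.0975174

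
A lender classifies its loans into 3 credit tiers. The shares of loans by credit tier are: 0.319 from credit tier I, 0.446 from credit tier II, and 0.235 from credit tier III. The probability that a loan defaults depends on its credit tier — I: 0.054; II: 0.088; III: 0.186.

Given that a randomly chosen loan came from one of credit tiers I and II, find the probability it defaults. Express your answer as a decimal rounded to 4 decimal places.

Let S = {I, II}.
P(S) = 0.319 + 0.446 = 0.765.
P(D ∩ S) = 0.054·0.319 + 0.088·0.446 = 0.017226 + 0.039248 = 0.056474.
P(D | S) = 0.056474 / 0.765 = 0.073822…

0.0738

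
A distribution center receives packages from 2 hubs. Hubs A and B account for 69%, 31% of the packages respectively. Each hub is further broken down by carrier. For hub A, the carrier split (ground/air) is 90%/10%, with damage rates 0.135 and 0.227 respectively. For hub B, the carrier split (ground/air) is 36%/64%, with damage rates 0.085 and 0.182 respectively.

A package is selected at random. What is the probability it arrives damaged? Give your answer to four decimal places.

P(D|A) = 0.9·0.135 + 0.1·0.227 = 0.1215 + 0.0227 = 0.1442
P(D|B) = 0.36·0.085 + 0.64·0.182 = 0.0306 + 0.11648 = 0.14708
Then overall,
P(D) = 0.69·0.1442 + 0.31·0.14708
      = 0.099498 + 0.0455948 = 0.1450928

P(D) ≈ 0.1451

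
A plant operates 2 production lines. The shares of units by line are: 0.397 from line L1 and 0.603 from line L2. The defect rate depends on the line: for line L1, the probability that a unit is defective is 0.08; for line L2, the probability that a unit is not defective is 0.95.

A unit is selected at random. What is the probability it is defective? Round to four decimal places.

0.0619

P(D|L2) = 1 − 0.95 = 0.05.
P(D) = P(D|L1)·P(L1) + P(D|L2)·P(L2)
      = 0.08·0.397 + 0.05·0.603
      = 0.03176 + 0.03015 = 0.06191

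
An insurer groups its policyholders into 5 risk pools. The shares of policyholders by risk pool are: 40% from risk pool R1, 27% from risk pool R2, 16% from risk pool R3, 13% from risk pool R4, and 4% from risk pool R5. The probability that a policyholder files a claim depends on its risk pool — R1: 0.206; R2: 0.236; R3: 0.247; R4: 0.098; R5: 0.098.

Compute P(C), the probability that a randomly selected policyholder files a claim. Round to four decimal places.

P(C) ≈ 0.2023

P(C) = P(C|R1)·P(R1) + P(C|R2)·P(R2) + P(C|R3)·P(R3) + P(C|R4)·P(R4) + P(C|R5)·P(R5)
      = 0.206·0.4 + 0.236·0.27 + 0.247·0.16 + 0.098·0.13 + 0.098·0.04
      = 0.0824 + 0.06372 + 0.03952 + 0.01274 + 0.00392 = 0.2023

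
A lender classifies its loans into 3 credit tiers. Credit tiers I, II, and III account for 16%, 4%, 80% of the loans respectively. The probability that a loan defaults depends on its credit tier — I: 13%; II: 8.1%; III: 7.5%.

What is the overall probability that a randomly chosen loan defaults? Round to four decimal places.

0.0840

Using total probability over the partition,
P(D) = P(D|I)·P(I) + P(D|II)·P(II) + P(D|III)·P(III)
      = 0.13·0.16 + 0.081·0.04 + 0.075·0.8
      = 0.0208 + 0.00324 + 0.06 = 0.08404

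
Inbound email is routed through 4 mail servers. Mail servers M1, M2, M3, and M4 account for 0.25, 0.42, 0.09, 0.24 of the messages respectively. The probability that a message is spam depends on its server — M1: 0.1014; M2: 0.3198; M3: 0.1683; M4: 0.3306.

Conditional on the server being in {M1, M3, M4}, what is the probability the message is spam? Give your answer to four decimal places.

P(S|J) ≈ 0.2066

Let J = {M1, M3, M4}.
P(J) = 0.25 + 0.09 + 0.24 = 0.58.
P(S ∩ J) = 0.1014·0.25 + 0.1683·0.09 + 0.3306·0.24 = 0.02535 + 0.015147 + 0.079344 = 0.119841.
P(S | J) = 0.119841 / 0.58 = 0.206622…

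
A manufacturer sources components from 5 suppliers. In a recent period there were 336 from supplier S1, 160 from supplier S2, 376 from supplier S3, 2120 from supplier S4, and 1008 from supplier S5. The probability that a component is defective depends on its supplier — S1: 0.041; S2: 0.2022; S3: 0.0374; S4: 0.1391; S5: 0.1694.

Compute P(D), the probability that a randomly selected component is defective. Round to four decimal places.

Total: 336 + 160 + 376 + 2120 + 1008 = 4000.
P(S1) = 336/4000 = 0.084. P(S2) = 160/4000 = 0.04. P(S3) = 376/4000 = 0.094. P(S4) = 2120/4000 = 0.53. P(S5) = 1008/4000 = 0.252.
By the law of total probability,
P(D) = P(D|S1)·P(S1) + P(D|S2)·P(S2) + P(D|S3)·P(S3) + P(D|S4)·P(S4) + P(D|S5)·P(S5)
      = 0.041·0.084 + 0.2022·0.04 + 0.0374·0.094 + 0.1391·0.53 + 0.1694·0.252
      = 0.003444 + 0.008088 + 0.0035156 + 0.073723 + 0.0426888 = 0.1314594

0.1315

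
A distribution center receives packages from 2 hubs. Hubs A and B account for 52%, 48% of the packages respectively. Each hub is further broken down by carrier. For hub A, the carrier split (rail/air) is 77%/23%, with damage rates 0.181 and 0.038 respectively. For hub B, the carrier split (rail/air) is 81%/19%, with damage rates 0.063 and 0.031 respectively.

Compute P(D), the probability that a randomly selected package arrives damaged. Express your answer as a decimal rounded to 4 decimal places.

P(D|A) = 0.77·0.181 + 0.23·0.038 = 0.13937 + 0.00874 = 0.14811
P(D|B) = 0.81·0.063 + 0.19·0.031 = 0.05103 + 0.00589 = 0.05692
By total probability over the outer partition,
P(D) = 0.52·0.14811 + 0.48·0.05692
      = 0.0770172 + 0.0273216 = 0.1043388

0.1043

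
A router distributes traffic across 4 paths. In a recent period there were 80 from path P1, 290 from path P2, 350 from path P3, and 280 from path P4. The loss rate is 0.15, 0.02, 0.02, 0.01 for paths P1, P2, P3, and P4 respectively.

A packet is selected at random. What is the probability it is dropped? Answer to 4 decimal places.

Total: 80 + 290 + 350 + 280 = 1000.
P(P1) = 80/1000 = 0.08. P(P2) = 290/1000 = 0.29. P(P3) = 350/1000 = 0.35. P(P4) = 280/1000 = 0.28.
Summing over the partition,
P(L) = P(L|P1)·P(P1) + P(L|P2)·P(P2) + P(L|P3)·P(P3) + P(L|P4)·P(P4)
      = 0.15·0.08 + 0.02·0.29 + 0.02·0.35 + 0.01·0.28
      = 0.012 + 0.0058 + 0.007 + 0.0028 = 0.0276

0.0276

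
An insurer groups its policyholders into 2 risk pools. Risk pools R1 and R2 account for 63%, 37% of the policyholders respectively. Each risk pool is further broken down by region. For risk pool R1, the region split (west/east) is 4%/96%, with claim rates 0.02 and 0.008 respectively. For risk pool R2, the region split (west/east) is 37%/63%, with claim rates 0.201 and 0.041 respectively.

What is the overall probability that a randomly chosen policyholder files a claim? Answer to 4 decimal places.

P(C) ≈ 0.0424

P(C|R1) = 0.04·0.02 + 0.96·0.008 = 0.0008 + 0.00768 = 0.00848
P(C|R2) = 0.37·0.201 + 0.63·0.041 = 0.07437 + 0.02583 = 0.1002
By total probability over the outer partition,
P(C) = 0.63·0.00848 + 0.37·0.1002
      = 0.0053424 + 0.037074 = 0.0424164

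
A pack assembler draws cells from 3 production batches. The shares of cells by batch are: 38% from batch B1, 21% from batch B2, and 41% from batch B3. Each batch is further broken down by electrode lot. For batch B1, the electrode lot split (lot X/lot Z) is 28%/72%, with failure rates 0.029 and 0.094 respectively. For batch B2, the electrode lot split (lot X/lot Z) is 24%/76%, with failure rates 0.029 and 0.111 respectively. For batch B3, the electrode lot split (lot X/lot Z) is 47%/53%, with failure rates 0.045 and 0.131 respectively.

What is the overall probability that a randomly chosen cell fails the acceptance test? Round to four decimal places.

P(F) ≈ 0.0851

P(F|B1) = 0.28·0.029 + 0.72·0.094 = 0.00812 + 0.06768 = 0.0758
P(F|B2) = 0.24·0.029 + 0.76·0.111 = 0.00696 + 0.08436 = 0.09132
P(F|B3) = 0.47·0.045 + 0.53·0.131 = 0.02115 + 0.06943 = 0.09058
Then overall,
P(F) = 0.38·0.0758 + 0.21·0.09132 + 0.41·0.09058
      = 0.028804 + 0.0191772 + 0.0371378 = 0.085119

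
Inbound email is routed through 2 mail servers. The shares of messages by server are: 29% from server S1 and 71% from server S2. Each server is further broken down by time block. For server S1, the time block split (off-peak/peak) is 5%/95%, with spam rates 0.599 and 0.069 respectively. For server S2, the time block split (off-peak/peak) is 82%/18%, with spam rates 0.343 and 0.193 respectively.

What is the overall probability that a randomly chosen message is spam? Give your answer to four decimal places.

0.2521

P(S|S1) = 0.05·0.599 + 0.95·0.069 = 0.02995 + 0.06555 = 0.0955
P(S|S2) = 0.82·0.343 + 0.18·0.193 = 0.28126 + 0.03474 = 0.316
By total probability over the outer partition,
P(S) = 0.29·0.0955 + 0.71·0.316
      = 0.027695 + 0.22436 = 0.252055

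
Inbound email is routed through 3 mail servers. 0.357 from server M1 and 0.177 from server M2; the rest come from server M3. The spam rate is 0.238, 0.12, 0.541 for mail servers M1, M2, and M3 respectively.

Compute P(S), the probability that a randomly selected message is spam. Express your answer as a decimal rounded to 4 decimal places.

P(M3) = 1 − (0.357 + 0.177) = 0.466.
P(S) = P(S|M1)·P(M1) + P(S|M2)·P(M2) + P(S|M3)·P(M3)
      = 0.238·0.357 + 0.12·0.177 + 0.541·0.466
      = 0.084966 + 0.02124 + 0.252106 = 0.358312

0.3583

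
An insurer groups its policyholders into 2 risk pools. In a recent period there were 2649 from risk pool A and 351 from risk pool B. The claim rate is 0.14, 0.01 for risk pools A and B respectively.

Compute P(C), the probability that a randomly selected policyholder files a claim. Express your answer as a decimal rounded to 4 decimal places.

Total: 2649 + 351 = 3000.
P(A) = 2649/3000 = 0.883. P(B) = 351/3000 = 0.117.
P(C) = P(C|A)·P(A) + P(C|B)·P(B)
      = 0.14·0.883 + 0.01·0.117
      = 0.12362 + 0.00117 = 0.12479

P(C) ≈ 0.1248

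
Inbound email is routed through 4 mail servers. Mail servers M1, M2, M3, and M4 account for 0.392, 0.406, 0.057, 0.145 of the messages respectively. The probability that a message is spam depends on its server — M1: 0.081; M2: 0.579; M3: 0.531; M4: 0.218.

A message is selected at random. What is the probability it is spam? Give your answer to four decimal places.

P(S) = P(S|M1)·P(M1) + P(S|M2)·P(M2) + P(S|M3)·P(M3) + P(S|M4)·P(M4)
      = 0.081·0.392 + 0.579·0.406 + 0.531·0.057 + 0.218·0.145
      = 0.031752 + 0.235074 + 0.030267 + 0.03161 = 0.328703

P(S) ≈ 0.3287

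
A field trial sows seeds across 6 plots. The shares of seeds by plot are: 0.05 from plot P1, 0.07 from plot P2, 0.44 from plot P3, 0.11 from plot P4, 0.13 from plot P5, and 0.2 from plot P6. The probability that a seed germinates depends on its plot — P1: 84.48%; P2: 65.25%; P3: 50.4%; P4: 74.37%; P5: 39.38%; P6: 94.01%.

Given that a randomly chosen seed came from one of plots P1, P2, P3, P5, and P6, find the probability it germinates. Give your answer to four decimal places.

P(G|S) ≈ 0.6167

Let S = {P1, P2, P3, P5, P6}.
P(S) = 0.05 + 0.07 + 0.44 + 0.13 + 0.2 = 0.89.
P(G ∩ S) = 0.8448·0.05 + 0.6525·0.07 + 0.504·0.44 + 0.3938·0.13 + 0.9401·0.2 = 0.04224 + 0.045675 + 0.22176 + 0.051194 + 0.18802 = 0.548889.
P(G | S) = 0.548889 / 0.89 = 0.616729…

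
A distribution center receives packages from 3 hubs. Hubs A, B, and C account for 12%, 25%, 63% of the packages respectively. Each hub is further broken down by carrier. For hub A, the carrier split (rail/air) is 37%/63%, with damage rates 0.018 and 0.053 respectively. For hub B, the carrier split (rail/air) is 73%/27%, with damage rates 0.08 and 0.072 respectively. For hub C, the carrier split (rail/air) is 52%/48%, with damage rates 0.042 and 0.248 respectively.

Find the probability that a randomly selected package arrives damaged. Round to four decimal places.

0.1130

P(D|A) = 0.37·0.018 + 0.63·0.053 = 0.00666 + 0.03339 = 0.04005
P(D|B) = 0.73·0.08 + 0.27·0.072 = 0.0584 + 0.01944 = 0.07784
P(D|C) = 0.52·0.042 + 0.48·0.248 = 0.02184 + 0.11904 = 0.14088
By total probability over the outer partition,
P(D) = 0.12·0.04005 + 0.25·0.07784 + 0.63·0.14088
      = 0.004806 + 0.01946 + 0.0887544 = 0.1130204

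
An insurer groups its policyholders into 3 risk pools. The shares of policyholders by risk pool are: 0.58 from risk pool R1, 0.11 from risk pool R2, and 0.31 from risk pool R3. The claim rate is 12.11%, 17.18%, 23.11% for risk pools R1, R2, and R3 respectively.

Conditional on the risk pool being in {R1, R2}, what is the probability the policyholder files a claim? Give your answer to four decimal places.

Let S = {R1, R2}.
P(S) = 0.58 + 0.11 = 0.69.
P(C ∩ S) = 0.1211·0.58 + 0.1718·0.11 = 0.070238 + 0.018898 = 0.089136.
P(C | S) = 0.089136 / 0.69 = 0.129183…

P(C|S) ≈ 0.1292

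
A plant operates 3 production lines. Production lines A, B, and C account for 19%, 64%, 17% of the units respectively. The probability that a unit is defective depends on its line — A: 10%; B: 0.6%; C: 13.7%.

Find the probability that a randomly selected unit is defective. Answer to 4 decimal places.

Using total probability over the partition,
P(D) = P(D|A)·P(A) + P(D|B)·P(B) + P(D|C)·P(C)
      = 0.1·0.19 + 0.006·0.64 + 0.137·0.17
      = 0.019 + 0.00384 + 0.02329 = 0.04613

P(D) ≈ 0.0461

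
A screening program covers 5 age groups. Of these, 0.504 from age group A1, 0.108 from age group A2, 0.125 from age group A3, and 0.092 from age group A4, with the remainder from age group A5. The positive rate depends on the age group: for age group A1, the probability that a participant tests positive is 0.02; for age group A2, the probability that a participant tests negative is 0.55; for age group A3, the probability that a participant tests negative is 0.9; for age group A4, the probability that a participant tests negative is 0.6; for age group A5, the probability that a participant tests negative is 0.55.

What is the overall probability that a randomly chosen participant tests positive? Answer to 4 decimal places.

0.1849

P(A5) = 1 − (0.504 + 0.108 + 0.125 + 0.092) = 0.171.
P(T|A2) = 1 − 0.55 = 0.45.
P(T|A3) = 1 − 0.9 = 0.1.
P(T|A4) = 1 − 0.6 = 0.4.
P(T|A5) = 1 − 0.55 = 0.45.
P(T) = P(T|A1)·P(A1) + P(T|A2)·P(A2) + P(T|A3)·P(A3) + P(T|A4)·P(A4) + P(T|A5)·P(A5)
      = 0.02·0.504 + 0.45·0.108 + 0.1·0.125 + 0.4·0.092 + 0.45·0.171
      = 0.01008 + 0.0486 + 0.0125 + 0.0368 + 0.07695 = 0.18493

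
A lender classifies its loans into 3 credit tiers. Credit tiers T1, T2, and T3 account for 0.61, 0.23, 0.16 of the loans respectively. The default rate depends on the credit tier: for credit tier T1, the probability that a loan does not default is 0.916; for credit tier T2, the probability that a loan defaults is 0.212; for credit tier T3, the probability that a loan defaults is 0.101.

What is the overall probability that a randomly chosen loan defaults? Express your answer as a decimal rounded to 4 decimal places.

0.1162

P(D|T1) = 1 − 0.916 = 0.084.
P(D) = P(D|T1)·P(T1) + P(D|T2)·P(T2) + P(D|T3)·P(T3)
      = 0.084·0.61 + 0.212·0.23 + 0.101·0.16
      = 0.05124 + 0.04876 + 0.01616 = 0.11616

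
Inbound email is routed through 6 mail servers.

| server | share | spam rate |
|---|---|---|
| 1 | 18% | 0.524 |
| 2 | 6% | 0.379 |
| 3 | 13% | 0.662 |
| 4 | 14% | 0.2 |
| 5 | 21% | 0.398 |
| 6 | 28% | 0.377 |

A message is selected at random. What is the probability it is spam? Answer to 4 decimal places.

P(S) = P(S|1)·P(1) + P(S|2)·P(2) + P(S|3)·P(3) + P(S|4)·P(4) + P(S|5)·P(5) + P(S|6)·P(6)
      = 0.524·0.18 + 0.379·0.06 + 0.662·0.13 + 0.2·0.14 + 0.398·0.21 + 0.377·0.28
      = 0.09432 + 0.02274 + 0.08606 + 0.028 + 0.08358 + 0.10556 = 0.42026

0.4203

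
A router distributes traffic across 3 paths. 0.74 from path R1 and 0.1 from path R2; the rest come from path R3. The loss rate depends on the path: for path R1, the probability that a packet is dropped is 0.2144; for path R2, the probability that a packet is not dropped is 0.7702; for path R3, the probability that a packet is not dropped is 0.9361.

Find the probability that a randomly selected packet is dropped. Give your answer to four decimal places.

P(R3) = 1 − (0.74 + 0.1) = 0.16.
P(L|R2) = 1 − 0.7702 = 0.2298.
P(L|R3) = 1 − 0.9361 = 0.0639.
P(L) = P(L|R1)·P(R1) + P(L|R2)·P(R2) + P(L|R3)·P(R3)
      = 0.2144·0.74 + 0.2298·0.1 + 0.0639·0.16
      = 0.158656 + 0.02298 + 0.010224 = 0.19186

0.1919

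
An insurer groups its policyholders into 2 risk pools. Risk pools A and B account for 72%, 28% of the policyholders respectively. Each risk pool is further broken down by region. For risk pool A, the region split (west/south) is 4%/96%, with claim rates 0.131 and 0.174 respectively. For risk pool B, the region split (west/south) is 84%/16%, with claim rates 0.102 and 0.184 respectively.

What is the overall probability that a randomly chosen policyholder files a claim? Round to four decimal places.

P(C|A) = 0.04·0.131 + 0.96·0.174 = 0.00524 + 0.16704 = 0.17228
P(C|B) = 0.84·0.102 + 0.16·0.184 = 0.08568 + 0.02944 = 0.11512
By total probability over the outer partition,
P(C) = 0.72·0.17228 + 0.28·0.11512
      = 0.1240416 + 0.0322336 = 0.1562752

P(C) ≈ 0.1563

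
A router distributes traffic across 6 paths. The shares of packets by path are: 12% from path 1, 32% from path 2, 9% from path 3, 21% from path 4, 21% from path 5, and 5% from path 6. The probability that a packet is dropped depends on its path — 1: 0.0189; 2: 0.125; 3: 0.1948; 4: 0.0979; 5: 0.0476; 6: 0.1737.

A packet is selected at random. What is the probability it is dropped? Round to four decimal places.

Using total probability over the partition,
P(L) = P(L|1)·P(1) + P(L|2)·P(2) + P(L|3)·P(3) + P(L|4)·P(4) + P(L|5)·P(5) + P(L|6)·P(6)
      = 0.0189·0.12 + 0.125·0.32 + 0.1948·0.09 + 0.0979·0.21 + 0.0476·0.21 + 0.1737·0.05
      = 0.002268 + 0.04 + 0.017532 + 0.020559 + 0.009996 + 0.008685 = 0.09904

P(L) ≈ 0.0990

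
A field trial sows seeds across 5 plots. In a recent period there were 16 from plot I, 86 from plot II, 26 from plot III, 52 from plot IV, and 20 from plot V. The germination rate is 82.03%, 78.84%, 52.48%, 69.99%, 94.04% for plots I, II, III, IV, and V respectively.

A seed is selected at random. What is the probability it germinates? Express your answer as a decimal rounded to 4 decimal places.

0.7489

Total: 16 + 86 + 26 + 52 + 20 = 200.
P(I) = 16/200 = 0.08. P(II) = 86/200 = 0.43. P(III) = 26/200 = 0.13. P(IV) = 52/200 = 0.26. P(V) = 20/200 = 0.1.
P(G) = P(G|I)·P(I) + P(G|II)·P(II) + P(G|III)·P(III) + P(G|IV)·P(IV) + P(G|V)·P(V)
      = 0.8203·0.08 + 0.7884·0.43 + 0.5248·0.13 + 0.6999·0.26 + 0.9404·0.1
      = 0.065624 + 0.339012 + 0.068224 + 0.181974 + 0.09404 = 0.748874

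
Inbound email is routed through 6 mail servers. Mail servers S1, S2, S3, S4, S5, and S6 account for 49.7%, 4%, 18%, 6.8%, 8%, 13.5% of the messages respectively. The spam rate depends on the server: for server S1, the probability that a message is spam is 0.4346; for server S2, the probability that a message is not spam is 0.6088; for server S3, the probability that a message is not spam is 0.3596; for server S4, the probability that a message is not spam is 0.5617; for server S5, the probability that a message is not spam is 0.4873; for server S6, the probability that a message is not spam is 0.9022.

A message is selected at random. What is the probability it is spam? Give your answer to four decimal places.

0.4309

P(S|S2) = 1 − 0.6088 = 0.3912.
P(S|S3) = 1 − 0.3596 = 0.6404.
P(S|S4) = 1 − 0.5617 = 0.4383.
P(S|S5) = 1 − 0.4873 = 0.5127.
P(S|S6) = 1 − 0.9022 = 0.0978.
Summing over the partition,
P(S) = P(S|S1)·P(S1) + P(S|S2)·P(S2) + P(S|S3)·P(S3) + P(S|S4)·P(S4) + P(S|S5)·P(S5) + P(S|S6)·P(S6)
      = 0.4346·0.497 + 0.3912·0.04 + 0.6404·0.18 + 0.4383·0.068 + 0.5127·0.08 + 0.0978·0.135
      = 0.2159962 + 0.015648 + 0.115272 + 0.0298044 + 0.041016 + 0.013203 = 0.4309396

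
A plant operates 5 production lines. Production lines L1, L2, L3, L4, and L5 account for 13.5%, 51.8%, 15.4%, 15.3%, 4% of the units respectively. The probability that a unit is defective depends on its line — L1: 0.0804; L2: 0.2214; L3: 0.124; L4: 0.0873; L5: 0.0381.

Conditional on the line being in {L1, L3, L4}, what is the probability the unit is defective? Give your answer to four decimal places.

Let S = {L1, L3, L4}.
P(S) = 0.135 + 0.154 + 0.153 = 0.442.
P(D ∩ S) = 0.0804·0.135 + 0.124·0.154 + 0.0873·0.153 = 0.010854 + 0.019096 + 0.0133569 = 0.0433069.
P(D | S) = 0.0433069 / 0.442 = 0.097979…

0.0980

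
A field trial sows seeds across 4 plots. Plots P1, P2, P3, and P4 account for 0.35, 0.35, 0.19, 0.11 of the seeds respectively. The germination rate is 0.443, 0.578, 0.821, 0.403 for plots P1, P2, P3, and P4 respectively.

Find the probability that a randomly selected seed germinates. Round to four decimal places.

P(G) = P(G|P1)·P(P1) + P(G|P2)·P(P2) + P(G|P3)·P(P3) + P(G|P4)·P(P4)
      = 0.443·0.35 + 0.578·0.35 + 0.821·0.19 + 0.403·0.11
      = 0.15505 + 0.2023 + 0.15599 + 0.04433 = 0.55767

P(G) ≈ 0.5577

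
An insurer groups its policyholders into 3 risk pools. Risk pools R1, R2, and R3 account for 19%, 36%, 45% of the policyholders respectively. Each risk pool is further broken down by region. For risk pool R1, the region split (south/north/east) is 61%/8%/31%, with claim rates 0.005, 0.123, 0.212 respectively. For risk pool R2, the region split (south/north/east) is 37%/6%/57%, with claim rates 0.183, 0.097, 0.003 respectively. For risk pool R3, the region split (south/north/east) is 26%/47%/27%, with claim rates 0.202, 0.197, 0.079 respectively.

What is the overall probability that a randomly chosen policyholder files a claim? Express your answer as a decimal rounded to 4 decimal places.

P(C|R1) = 0.61·0.005 + 0.08·0.123 + 0.31·0.212 = 0.00305 + 0.00984 + 0.06572 = 0.07861
P(C|R2) = 0.37·0.183 + 0.06·0.097 + 0.57·0.003 = 0.06771 + 0.00582 + 0.00171 = 0.07524
P(C|R3) = 0.26·0.202 + 0.47·0.197 + 0.27·0.079 = 0.05252 + 0.09259 + 0.02133 = 0.16644
By total probability over the outer partition,
P(C) = 0.19·0.07861 + 0.36·0.07524 + 0.45·0.16644
      = 0.0149359 + 0.0270864 + 0.074898 = 0.1169203

P(C) ≈ 0.1169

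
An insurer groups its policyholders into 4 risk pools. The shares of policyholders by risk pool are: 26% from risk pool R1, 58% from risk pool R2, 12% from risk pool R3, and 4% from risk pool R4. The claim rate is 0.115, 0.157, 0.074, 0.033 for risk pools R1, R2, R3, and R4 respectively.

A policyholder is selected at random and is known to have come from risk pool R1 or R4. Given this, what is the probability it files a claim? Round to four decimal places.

Let S = {R1, R4}.
P(S) = 0.26 + 0.04 = 0.3.
P(C ∩ S) = 0.115·0.26 + 0.033·0.04 = 0.0299 + 0.00132 = 0.03122.
P(C | S) = 0.03122 / 0.3 = 0.104067…

P(C|S) ≈ 0.1041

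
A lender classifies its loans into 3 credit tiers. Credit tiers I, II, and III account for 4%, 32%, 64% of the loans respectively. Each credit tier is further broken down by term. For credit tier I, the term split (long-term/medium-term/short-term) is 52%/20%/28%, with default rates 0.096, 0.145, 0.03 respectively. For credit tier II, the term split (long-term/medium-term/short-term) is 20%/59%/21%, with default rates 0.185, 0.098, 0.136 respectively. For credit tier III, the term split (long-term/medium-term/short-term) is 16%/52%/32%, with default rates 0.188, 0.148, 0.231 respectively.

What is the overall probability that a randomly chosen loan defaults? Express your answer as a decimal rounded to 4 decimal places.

P(D) ≈ 0.1588

P(D|I) = 0.52·0.096 + 0.2·0.145 + 0.28·0.03 = 0.04992 + 0.029 + 0.0084 = 0.08732
P(D|II) = 0.2·0.185 + 0.59·0.098 + 0.21·0.136 = 0.037 + 0.05782 + 0.02856 = 0.12338
P(D|III) = 0.16·0.188 + 0.52·0.148 + 0.32·0.231 = 0.03008 + 0.07696 + 0.07392 = 0.18096
Then overall,
P(D) = 0.04·0.08732 + 0.32·0.12338 + 0.64·0.18096
      = 0.0034928 + 0.0394816 + 0.1158144 = 0.1587888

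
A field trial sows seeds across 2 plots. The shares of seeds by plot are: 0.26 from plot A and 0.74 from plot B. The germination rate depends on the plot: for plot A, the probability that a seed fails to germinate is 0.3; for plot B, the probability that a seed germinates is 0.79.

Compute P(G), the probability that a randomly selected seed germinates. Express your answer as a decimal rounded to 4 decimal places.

0.7666

P(G|A) = 1 − 0.3 = 0.7.
By the law of total probability,
P(G) = P(G|A)·P(A) + P(G|B)·P(B)
      = 0.7·0.26 + 0.79·0.74
      = 0.182 + 0.5846 = 0.7666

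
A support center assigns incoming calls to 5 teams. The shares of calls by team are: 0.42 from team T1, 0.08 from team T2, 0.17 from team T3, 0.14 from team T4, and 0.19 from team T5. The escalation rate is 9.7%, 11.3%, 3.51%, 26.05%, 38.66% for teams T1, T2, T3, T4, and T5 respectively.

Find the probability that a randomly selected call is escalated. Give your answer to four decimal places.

P(E) ≈ 0.1657

By the law of total probability,
P(E) = P(E|T1)·P(T1) + P(E|T2)·P(T2) + P(E|T3)·P(T3) + P(E|T4)·P(T4) + P(E|T5)·P(T5)
      = 0.097·0.42 + 0.113·0.08 + 0.0351·0.17 + 0.2605·0.14 + 0.3866·0.19
      = 0.04074 + 0.00904 + 0.005967 + 0.03647 + 0.073454 = 0.165671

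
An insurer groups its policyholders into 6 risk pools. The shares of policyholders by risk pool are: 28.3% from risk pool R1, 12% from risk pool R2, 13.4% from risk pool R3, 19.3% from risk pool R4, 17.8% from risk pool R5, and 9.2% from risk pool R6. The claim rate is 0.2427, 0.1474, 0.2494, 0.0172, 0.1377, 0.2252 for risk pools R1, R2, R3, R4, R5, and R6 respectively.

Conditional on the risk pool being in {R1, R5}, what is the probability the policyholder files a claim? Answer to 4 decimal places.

0.2022

Let S = {R1, R5}.
P(S) = 0.283 + 0.178 = 0.461.
P(C ∩ S) = 0.2427·0.283 + 0.1377·0.178 = 0.0686841 + 0.0245106 = 0.0931947.
P(C | S) = 0.0931947 / 0.461 = 0.202158…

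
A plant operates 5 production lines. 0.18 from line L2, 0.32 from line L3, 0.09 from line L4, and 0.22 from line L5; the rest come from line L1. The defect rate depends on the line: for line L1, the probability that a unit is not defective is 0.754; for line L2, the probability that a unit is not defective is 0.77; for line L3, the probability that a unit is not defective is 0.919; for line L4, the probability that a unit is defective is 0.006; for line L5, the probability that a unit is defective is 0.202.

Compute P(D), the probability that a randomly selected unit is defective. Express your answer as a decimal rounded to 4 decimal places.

0.1590

P(L1) = 1 − (0.18 + 0.32 + 0.09 + 0.22) = 0.19.
P(D|L1) = 1 − 0.754 = 0.246.
P(D|L2) = 1 − 0.77 = 0.23.
P(D|L3) = 1 − 0.919 = 0.081.
Summing over the partition,
P(D) = P(D|L1)·P(L1) + P(D|L2)·P(L2) + P(D|L3)·P(L3) + P(D|L4)·P(L4) + P(D|L5)·P(L5)
      = 0.246·0.19 + 0.23·0.18 + 0.081·0.32 + 0.006·0.09 + 0.202·0.22
      = 0.04674 + 0.0414 + 0.02592 + 0.00054 + 0.04444 = 0.15904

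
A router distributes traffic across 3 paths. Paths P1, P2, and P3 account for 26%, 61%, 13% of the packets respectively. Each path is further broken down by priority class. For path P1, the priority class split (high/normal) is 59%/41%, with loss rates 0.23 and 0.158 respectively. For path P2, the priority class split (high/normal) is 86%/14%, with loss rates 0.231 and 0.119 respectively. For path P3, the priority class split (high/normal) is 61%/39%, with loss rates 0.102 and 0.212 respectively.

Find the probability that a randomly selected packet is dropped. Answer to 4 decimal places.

0.2023

P(L|P1) = 0.59·0.23 + 0.41·0.158 = 0.1357 + 0.06478 = 0.20048
P(L|P2) = 0.86·0.231 + 0.14·0.119 = 0.19866 + 0.01666 = 0.21532
P(L|P3) = 0.61·0.102 + 0.39·0.212 = 0.06222 + 0.08268 = 0.1449
Then overall,
P(L) = 0.26·0.20048 + 0.61·0.21532 + 0.13·0.1449
      = 0.0521248 + 0.1313452 + 0.018837 = 0.202307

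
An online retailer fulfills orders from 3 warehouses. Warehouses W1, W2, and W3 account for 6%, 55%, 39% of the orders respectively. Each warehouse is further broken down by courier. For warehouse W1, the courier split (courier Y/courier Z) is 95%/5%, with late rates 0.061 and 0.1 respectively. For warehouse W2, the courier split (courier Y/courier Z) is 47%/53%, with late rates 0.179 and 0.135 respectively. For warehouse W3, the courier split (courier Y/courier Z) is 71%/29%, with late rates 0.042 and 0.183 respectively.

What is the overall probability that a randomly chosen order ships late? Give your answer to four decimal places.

P(L) ≈ 0.1217

P(L|W1) = 0.95·0.061 + 0.05·0.1 = 0.05795 + 0.005 = 0.06295
P(L|W2) = 0.47·0.179 + 0.53·0.135 = 0.08413 + 0.07155 = 0.15568
P(L|W3) = 0.71·0.042 + 0.29·0.183 = 0.02982 + 0.05307 = 0.08289
Then overall,
P(L) = 0.06·0.06295 + 0.55·0.15568 + 0.39·0.08289
      = 0.003777 + 0.085624 + 0.0323271 = 0.1217281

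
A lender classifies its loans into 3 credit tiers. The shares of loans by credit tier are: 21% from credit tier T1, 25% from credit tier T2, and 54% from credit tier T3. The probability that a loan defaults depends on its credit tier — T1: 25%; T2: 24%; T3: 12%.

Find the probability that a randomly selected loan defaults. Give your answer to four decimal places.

By the law of total probability,
P(D) = P(D|T1)·P(T1) + P(D|T2)·P(T2) + P(D|T3)·P(T3)
      = 0.25·0.21 + 0.24·0.25 + 0.12·0.54
      = 0.0525 + 0.06 + 0.0648 = 0.1773

P(D) ≈ 0.1773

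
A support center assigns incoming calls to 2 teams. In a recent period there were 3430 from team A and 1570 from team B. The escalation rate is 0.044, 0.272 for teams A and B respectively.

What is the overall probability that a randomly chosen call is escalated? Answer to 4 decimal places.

Total: 3430 + 1570 = 5000.
P(A) = 3430/5000 = 0.686. P(B) = 1570/5000 = 0.314.
P(E) = P(E|A)·P(A) + P(E|B)·P(B)
      = 0.044·0.686 + 0.272·0.314
      = 0.030184 + 0.085408 = 0.115592

0.1156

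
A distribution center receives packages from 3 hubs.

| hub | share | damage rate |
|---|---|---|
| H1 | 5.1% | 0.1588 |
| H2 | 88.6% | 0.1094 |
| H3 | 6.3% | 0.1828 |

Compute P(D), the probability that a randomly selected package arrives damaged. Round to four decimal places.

Using total probability over the partition,
P(D) = P(D|H1)·P(H1) + P(D|H2)·P(H2) + P(D|H3)·P(H3)
      = 0.1588·0.051 + 0.1094·0.886 + 0.1828·0.063
      = 0.0080988 + 0.0969284 + 0.0115164 = 0.1165436

P(D) ≈ 0.1165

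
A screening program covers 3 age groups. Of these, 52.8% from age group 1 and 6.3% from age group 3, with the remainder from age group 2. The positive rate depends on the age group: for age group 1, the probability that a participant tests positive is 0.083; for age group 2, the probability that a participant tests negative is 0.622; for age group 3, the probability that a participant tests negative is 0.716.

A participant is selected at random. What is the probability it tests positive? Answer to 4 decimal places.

P(T) ≈ 0.2163

P(2) = 1 − (0.528 + 0.063) = 0.409.
P(T|2) = 1 − 0.622 = 0.378.
P(T|3) = 1 − 0.716 = 0.284.
Summing over the partition,
P(T) = P(T|1)·P(1) + P(T|2)·P(2) + P(T|3)·P(3)
      = 0.083·0.528 + 0.378·0.409 + 0.284·0.063
      = 0.043824 + 0.154602 + 0.017892 = 0.216318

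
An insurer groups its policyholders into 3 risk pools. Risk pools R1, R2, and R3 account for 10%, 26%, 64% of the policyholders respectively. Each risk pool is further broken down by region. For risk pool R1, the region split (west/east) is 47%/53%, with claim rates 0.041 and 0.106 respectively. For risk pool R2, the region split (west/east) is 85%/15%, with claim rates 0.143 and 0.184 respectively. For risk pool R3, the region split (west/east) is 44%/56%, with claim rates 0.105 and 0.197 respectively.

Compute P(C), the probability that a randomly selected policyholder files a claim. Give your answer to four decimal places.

P(C|R1) = 0.47·0.041 + 0.53·0.106 = 0.01927 + 0.05618 = 0.07545
P(C|R2) = 0.85·0.143 + 0.15·0.184 = 0.12155 + 0.0276 = 0.14915
P(C|R3) = 0.44·0.105 + 0.56·0.197 = 0.0462 + 0.11032 = 0.15652
Then overall,
P(C) = 0.1·0.07545 + 0.26·0.14915 + 0.64·0.15652
      = 0.007545 + 0.038779 + 0.1001728 = 0.1464968

P(C) ≈ 0.1465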